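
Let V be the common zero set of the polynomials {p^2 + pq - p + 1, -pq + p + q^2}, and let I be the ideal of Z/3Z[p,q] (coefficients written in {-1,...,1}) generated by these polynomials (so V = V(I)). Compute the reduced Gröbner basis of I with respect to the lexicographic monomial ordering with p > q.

G = {p - q^3 + q - 1, q^4 - q^3 + q^2 - q - 1}

f_1 = p^2 + pq - p + 1, LT = p^2.
f_2 = -pq + p + q^2, LT = pq.

S(f_1,f_2): lcm = p^2q. S = p^2 - pq^2 - pq + q.
  reduce S modulo (f_1, f_2):
  remainder p - q^3 + q - 1 ≠ 0; add g_3 = p - q^3 + q - 1 to the basis.

S(f_1,g_3): lcm = p^2. S = pq^3 + 1.
  reduce S modulo (f_1, f_2, g_3):
  remainder q^4 - q^3 + q^2 - q - 1 ≠ 0; add g_4 = q^4 - q^3 + q^2 - q - 1 to the basis.

The other S-polynomials (S(f_2,g_3), S(f_1,g_4), S(f_2,g_4), S(g_3,g_4)) all reduce to 0 modulo the current basis, so we have a Gröbner basis.
Inter-reduce: drop elements whose leading term is divisible by another's, tail-reduce, and make monic.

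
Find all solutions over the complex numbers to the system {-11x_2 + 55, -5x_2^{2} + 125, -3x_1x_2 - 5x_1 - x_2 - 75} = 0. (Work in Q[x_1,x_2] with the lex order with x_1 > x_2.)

{(-4, 5)}

Compute a lex Gröbner basis by Buchberger's algorithm.
f_1 = -11x_2 + 55, LT = x_2.
f_2 = -5x_2^{2} + 125, LT = x_2^{2}.
f_3 = -3x_1x_2 - 5x_1 - x_2 - 75, LT = x_1x_2.

S(f_1,f_3): lcm = x_1x_2. S = -\tfrac{20}{3}x_1 - \tfrac{1}{3}x_2 - 25.
  leading term x_1: no divisor's leading term divides it; move -\tfrac{20}{3}x_1 to the remainder.
  leading term x_2: subtract (\tfrac{1}{33})·f_1 from -\tfrac{1}{3}x_2 - 25 → -\tfrac{80}{3}
  leading term 1: no divisor's leading term divides it; move -\tfrac{80}{3} to the remainder.
  remainder -\tfrac{20}{3}x_1 - \tfrac{80}{3} ≠ 0; add h_4 = -\tfrac{20}{3}x_1 - \tfrac{80}{3} to the basis.

The other S-polynomials (S(f_1,f_2), S(f_2,f_3), S(f_1,h_4), S(f_2,h_4), S(f_3,h_4)) all reduce to 0 modulo the current basis, so we have a Gröbner basis.
Inter-reduce: drop elements whose leading term is divisible by another's, tail-reduce, and make monic.
Reduced Gröbner basis: {x_1 + 4, x_2 - 5}.

From the last basis element, x_2 - 5 = 0, so x_2 takes values in {5}. Each choice, substituted upward through the basis, yields the corresponding point(s) of the solution set.
  x_2 = 5: the earlier basis element becomes x_1 + 4 = 0, giving x_1 = -4 — point (-4, 5).
Each listed point satisfies every original equation (direct substitution).
This is the nonlinear analogue of row-reducing a linear system.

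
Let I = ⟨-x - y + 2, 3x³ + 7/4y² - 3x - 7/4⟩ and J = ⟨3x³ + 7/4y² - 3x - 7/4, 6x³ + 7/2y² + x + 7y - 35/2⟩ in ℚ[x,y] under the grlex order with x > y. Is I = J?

Yes, the ideals are equal.

For a fixed monomial order, each ideal has a unique reduced Gröbner basis; comparing bases decides equality.
Buchberger on the first generating set:
f_1 = -x - y + 2, LT = x.
f_2 = 3x³ + 7/4y² - 3x - 7/4, LT = x³.

S(f_1,f_2): lcm = x³. S = x²y - 2x² - 7/12y² + x + 7/12.
  leading term x²y: subtract (-xy)·f_1 from x²y - 2x² - 7/12y² + x + 7/12 → -xy² - 2x² + 2xy - 7/12y² + x + 7/12
  leading term xy²: subtract (y²)·f_1 from -xy² - 2x² + 2xy - 7/12y² + x + 7/12 → y³ - 2x² + 2xy - 31/12y² + x + 7/12
  leading term y³: no divisor's leading term divides it; move y³ to the remainder.
  leading term x²: subtract (2x)·f_1 from -2x² + 2xy - 31/12y² + x + 7/12 → 4xy - 31/12y² - 3x + 7/12
  leading term xy: subtract (-4y)·f_1 from 4xy - 31/12y² - 3x + 7/12 → -79/12y² - 3x + 8y + 7/12
  leading term y²: no divisor's leading term divides it; move -79/12y² to the remainder.
  leading term x: subtract (3)·f_1 from -3x + 8y + 7/12 → 11y - 65/12
  leading term y: no divisor's leading term divides it; move 11y to the remainder.
  leading term 1: no divisor's leading term divides it; move -65/12 to the remainder.
  remainder y³ - 79/12y² + 11y - 65/12 ≠ 0; add g_3 = y³ - 79/12y² + 11y - 65/12 to the basis.

S(f_1,g_3): leading monomials are coprime, so the S-polynomial reduces to 0 (Buchberger's first criterion).
S(f_2,g_3): leading monomials are coprime, so the S-polynomial reduces to 0 (Buchberger's first criterion).
Every S-polynomial of the final basis reduces to 0, so we have a Gröbner basis.
Inter-reduce: drop elements whose leading term is divisible by another's, tail-reduce, and make monic.
Reduced Gröbner basis: {y³ - 79/12y² + 11y - 65/12, x + y - 2}.

Buchberger on the second generating set:
h_1 = 3x³ + 7/4y² - 3x - 7/4, LT = x³.
h_2 = 6x³ + 7/2y² + x + 7y - 35/2, LT = x³.

S(h_1,h_2): lcm = x³. S = -7/6x - 7/6y + 7/3.
  leading term x: no divisor's leading term divides it; move -7/6x to the remainder.
  leading term y: no divisor's leading term divides it; move -7/6y to the remainder.
  leading term 1: no divisor's leading term divides it; move 7/3 to the remainder.
  remainder -7/6x - 7/6y + 7/3 ≠ 0; add k_3 = -7/6x - 7/6y + 7/3 to the basis.

S(h_1,k_3): lcm = x³. S = -x²y + 2x² + 7/12y² - x - 7/12.
  leading term x²y: subtract (6/7xy)·k_3 from -x²y + 2x² + 7/12y² - x - 7/12 → xy² + 2x² - 2xy + 7/12y² - x - 7/12
  leading term xy²: subtract (-6/7y²)·k_3 from xy² + 2x² - 2xy + 7/12y² - x - 7/12 → -y³ + 2x² - 2xy + 31/12y² - x - 7/12
  leading term y³: no divisor's leading term divides it; move -y³ to the remainder.
  leading term x²: subtract (-12/7x)·k_3 from 2x² - 2xy + 31/12y² - x - 7/12 → -4xy + 31/12y² + 3x - 7/12
  leading term xy: subtract (24/7y)·k_3 from -4xy + 31/12y² + 3x - 7/12 → 79/12y² + 3x - 8y - 7/12
  leading term y²: no divisor's leading term divides it; move 79/12y² to the remainder.
  leading term x: subtract (-18/7)·k_3 from 3x - 8y - 7/12 → -11y + 65/12
  leading term y: no divisor's leading term divides it; move -11y to the remainder.
  leading term 1: no divisor's leading term divides it; move 65/12 to the remainder.
  remainder -y³ + 79/12y² - 11y + 65/12 ≠ 0; add k_4 = -y³ + 79/12y² - 11y + 65/12 to the basis.

S(h_2,k_3): lcm = x³. S = -x²y + 2x² + 7/12y² + ⅙x + 7/6y - 35/12.
  leading term x²y: subtract (6/7xy)·k_3 from -x²y + 2x² + 7/12y² + ⅙x + 7/6y - 35/12 → xy² + 2x² - 2xy + 7/12y² + ⅙x + 7/6y - 35/12
  leading term xy²: subtract (-6/7y²)·k_3 from xy² + 2x² - 2xy + 7/12y² + ⅙x + 7/6y - 35/12 → -y³ + 2x² - 2xy + 31/12y² + ⅙x + 7/6y - 35/12
  leading term y³: subtract (1)·k_4 from -y³ + 2x² - 2xy + 31/12y² + ⅙x + 7/6y - 35/12 → 2x² - 2xy - 4y² + ⅙x + 73/6y - 25/3
  leading term x²: subtract (-12/7x)·k_3 from 2x² - 2xy - 4y² + ⅙x + 73/6y - 25/3 → -4xy - 4y² + 25/6x + 73/6y - 25/3
  leading term xy: subtract (24/7y)·k_3 from -4xy - 4y² + 25/6x + 73/6y - 25/3 → 25/6x + 25/6y - 25/3
  leading term x: subtract (-25/7)·k_3 from 25/6x + 25/6y - 25/3 → 0
  remainder 0.

S(h_1,k_4): leading monomials are coprime, so the S-polynomial reduces to 0 (Buchberger's first criterion).
S(h_2,k_4): leading monomials are coprime, so the S-polynomial reduces to 0 (Buchberger's first criterion).
S(k_3,k_4): leading monomials are coprime, so the S-polynomial reduces to 0 (Buchberger's first criterion).
Every S-polynomial of the final basis reduces to 0, so we have a Gröbner basis.
Inter-reduce: drop elements whose leading term is divisible by another's, tail-reduce, and make monic.
Reduced Gröbner basis: {y³ - 79/12y² + 11y - 65/12, x + y - 2}.

Same reduced basis, so the two generating sets span the same ideal.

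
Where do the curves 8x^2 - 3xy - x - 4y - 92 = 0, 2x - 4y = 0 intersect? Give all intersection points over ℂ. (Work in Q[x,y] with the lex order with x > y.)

Compute a lex Gröbner basis by Buchberger's algorithm.
f_1 = 8x^2 - 3xy - x - 4y - 92, LT = x^2.
f_2 = 2x - 4y, LT = x.

S(f_1,f_2): lcm = x^2. S = 13/8xy - 1/8x - 1/2y - 23/2.
  reduce S modulo (f_1, f_2):
  remainder 13/4y^2 - 3/4y - 23/2 ≠ 0; add h_3 = 13/4y^2 - 3/4y - 23/2 to the basis.

The other S-polynomials (S(f_1,h_3), S(f_2,h_3)) all reduce to 0 modulo the current basis, so we have a Gröbner basis.
Inter-reduce: drop elements whose leading term is divisible by another's, tail-reduce, and make monic.
Reduced Gröbner basis: {x - 2y, y^2 - 3/13y - 46/13}.

The lex basis is triangular: the last element involves only y. Solving y^2 - 3/13y - 46/13 = 0 gives y ∈ {-23/13, 2}; substituting each value into the earlier elements determines the remaining variables.
  y = -23/13: the earlier basis element becomes x + 46/13 = 0, giving x = -46/13 — point (-46/13, -23/13).
  y = 2: the earlier basis element becomes x - 4 = 0, giving x = 4 — point (4, 2).

{(-46/13, -23/13), (4, 2)}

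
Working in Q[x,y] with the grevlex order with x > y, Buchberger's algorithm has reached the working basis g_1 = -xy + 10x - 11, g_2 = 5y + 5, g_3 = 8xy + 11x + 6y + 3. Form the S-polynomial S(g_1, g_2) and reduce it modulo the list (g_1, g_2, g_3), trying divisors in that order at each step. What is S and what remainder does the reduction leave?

lcm(LM(g_1), LM(g_2)) = xy.
S = (lcm/LT(g_1))·g_1 − (lcm/LT(g_2))·g_2 = -11x + 11.
Reduce S modulo (g_1, g_2, g_3) in that order:
  leading term x: no divisor's leading term divides it; move -11x to the remainder.
  leading term 1: no divisor's leading term divides it; move 11 to the remainder.
The remainder -11x + 11 is nonzero, so it would be added as the next basis element.

S(g_1, g_2) = -11x + 11; remainder on division = -11x + 11.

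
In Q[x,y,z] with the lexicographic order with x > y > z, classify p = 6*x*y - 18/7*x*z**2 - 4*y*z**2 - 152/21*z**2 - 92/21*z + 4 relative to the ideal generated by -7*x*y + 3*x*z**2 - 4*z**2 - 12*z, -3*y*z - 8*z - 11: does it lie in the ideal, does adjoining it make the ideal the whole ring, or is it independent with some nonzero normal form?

First compute the reduced Gröbner basis of I by Buchberger's algorithm.
f_1 = -7*x*y + 3*x*z**2 - 4*z**2 - 12*z, LT = x*y.
f_2 = -3*y*z - 8*z - 11, LT = y*z.

S(f_1,f_2): lcm = x*y*z. S = -3/7*x*z**3 - 8/3*x*z - 11/3*x + 4/7*z**3 + 12/7*z**2.
  reduce S modulo (f_1, f_2):
  remainder -3/7*x*z**3 - 8/3*x*z - 11/3*x + 4/7*z**3 + 12/7*z**2 ≠ 0; add h_3 = -3/7*x*z**3 - 8/3*x*z - 11/3*x + 4/7*z**3 + 12/7*z**2 to the basis.

The other S-polynomials (S(f_1,h_3), S(f_2,h_3)) all reduce to 0 modulo the current basis, so we have a Gröbner basis.
Inter-reduce: drop elements whose leading term is divisible by another's, tail-reduce, and make monic.
Reduced Gröbner basis: {x*y - 3/7*x*z**2 + 4/7*z**2 + 12/7*z, x*z**3 + 56/9*x*z + 77/9*x - 4/3*z**3 - 4*z**2, y*z + 8/3*z + 11/3}.
Label its elements g_1 = x*y - 3/7*x*z**2 + 4/7*z**2 + 12/7*z, g_2 = x*z**3 + 56/9*x*z + 77/9*x - 4/3*z**3 - 4*z**2, g_3 = y*z + 8/3*z + 11/3.

Reduce p = 6*x*y - 18/7*x*z**2 - 4*y*z**2 - 152/21*z**2 - 92/21*z + 4 modulo G:
  leading term x*y: subtract (6)·g_1 from 6*x*y - 18/7*x*z**2 - 4*y*z**2 - 152/21*z**2 - 92/21*z + 4 → -4*y*z**2 - 32/3*z**2 - 44/3*z + 4
  leading term y*z**2: subtract (-4*z)·g_3 from -4*y*z**2 - 32/3*z**2 - 44/3*z + 4 → 4
  leading term 1: no divisor's leading term divides it; move 4 to the remainder.
  normal form = 4.
The normal form is nonzero, so p ∉ I. Since p minus its normal form lies in I, I + (p) = I + (r) where r = 4; decide whether this ideal is the whole ring.
Here r = 4 is a nonzero constant, hence a unit: 1 ∈ I + (p), the Gröbner basis of I + (p) is {1}, and the enlarged system has no common solution — adjoining p is inconsistent.

Ideal membership is decidable via reduction modulo a Gröbner basis.

Adjoining 6*x*y - 18/7*x*z**2 - 4*y*z**2 - 152/21*z**2 - 92/21*z + 4 makes the ideal the whole ring: the system is inconsistent.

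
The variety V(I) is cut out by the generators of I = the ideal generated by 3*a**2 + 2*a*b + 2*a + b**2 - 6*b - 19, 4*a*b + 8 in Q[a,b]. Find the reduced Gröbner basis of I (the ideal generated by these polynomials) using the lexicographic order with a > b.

G = {a - 1/6*b**3 + b**2 + 23/6*b + 2/3, b**4 - 6*b**3 - 23*b**2 - 4*b + 12}

f_1 = 3*a**2 + 2*a*b + 2*a + b**2 - 6*b - 19, LT = a**2.
f_2 = 4*a*b + 8, LT = a*b.

S(f_1,f_2): lcm = a**2*b. S = 2/3*a*b**2 + 2/3*a*b - 2*a + 1/3*b**3 - 2*b**2 - 19/3*b.
  leading term a*b**2: subtract (1/6*b)·f_2 from 2/3*a*b**2 + 2/3*a*b - 2*a + 1/3*b**3 - 2*b**2 - 19/3*b → 2/3*a*b - 2*a + 1/3*b**3 - 2*b**2 - 23/3*b
  leading term a*b: subtract (1/6)·f_2 from 2/3*a*b - 2*a + 1/3*b**3 - 2*b**2 - 23/3*b → -2*a + 1/3*b**3 - 2*b**2 - 23/3*b - 4/3
  leading term a: no divisor's leading term divides it; move -2*a to the remainder.
  leading term b**3: no divisor's leading term divides it; move 1/3*b**3 to the remainder.
  leading term b**2: no divisor's leading term divides it; move -2*b**2 to the remainder.
  leading term b: no divisor's leading term divides it; move -23/3*b to the remainder.
  leading term 1: no divisor's leading term divides it; move -4/3 to the remainder.
  remainder -2*a + 1/3*b**3 - 2*b**2 - 23/3*b - 4/3 ≠ 0; add g_3 = -2*a + 1/3*b**3 - 2*b**2 - 23/3*b - 4/3 to the basis.

S(f_1,g_3): lcm = a**2. S = 1/6*a*b**3 - a*b**2 - 19/6*a*b + 1/3*b**2 - 2*b - 19/3.
  leading term a*b**3: subtract (1/24*b**2)·f_2 from 1/6*a*b**3 - a*b**2 - 19/6*a*b + 1/3*b**2 - 2*b - 19/3 → -a*b**2 - 19/6*a*b - 2*b - 19/3
  leading term a*b**2: subtract (-1/4*b)·f_2 from -a*b**2 - 19/6*a*b - 2*b - 19/3 → -19/6*a*b - 19/3
  leading term a*b: subtract (-19/24)·f_2 from -19/6*a*b - 19/3 → 0
  remainder 0.

S(f_2,g_3): lcm = a*b. S = 1/6*b**4 - b**3 - 23/6*b**2 - 2/3*b + 2.
  leading term b**4: no divisor's leading term divides it; move 1/6*b**4 to the remainder.
  leading term b**3: no divisor's leading term divides it; move -b**3 to the remainder.
  leading term b**2: no divisor's leading term divides it; move -23/6*b**2 to the remainder.
  leading term b: no divisor's leading term divides it; move -2/3*b to the remainder.
  leading term 1: no divisor's leading term divides it; move 2 to the remainder.
  remainder 1/6*b**4 - b**3 - 23/6*b**2 - 2/3*b + 2 ≠ 0; add g_4 = 1/6*b**4 - b**3 - 23/6*b**2 - 2/3*b + 2 to the basis.

S(f_1,g_4): leading monomials are coprime, so the S-polynomial reduces to 0 (Buchberger's first criterion).
S(f_2,g_4): lcm = a*b**4. S = 6*a*b**3 + 23*a*b**2 + 4*a*b - 12*a + 2*b**3.
  leading term a*b**3: subtract (3/2*b**2)·f_2 from 6*a*b**3 + 23*a*b**2 + 4*a*b - 12*a + 2*b**3 → 23*a*b**2 + 4*a*b - 12*a + 2*b**3 - 12*b**2
  leading term a*b**2: subtract (23/4*b)·f_2 from 23*a*b**2 + 4*a*b - 12*a + 2*b**3 - 12*b**2 → 4*a*b - 12*a + 2*b**3 - 12*b**2 - 46*b
  leading term a*b: subtract (1)·f_2 from 4*a*b - 12*a + 2*b**3 - 12*b**2 - 46*b → -12*a + 2*b**3 - 12*b**2 - 46*b - 8
  leading term a: subtract (6)·g_3 from -12*a + 2*b**3 - 12*b**2 - 46*b - 8 → 0
  remainder 0.

S(g_3,g_4): leading monomials are coprime, so the S-polynomial reduces to 0 (Buchberger's first criterion).
Every S-polynomial of the final basis reduces to 0, so we have a Gröbner basis.
Inter-reduce: drop elements whose leading term is divisible by another's, tail-reduce, and make monic.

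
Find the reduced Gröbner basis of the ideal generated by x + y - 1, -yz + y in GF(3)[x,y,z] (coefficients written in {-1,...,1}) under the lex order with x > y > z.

f_1 = x + y - 1, LT = x.
f_2 = -yz + y, LT = yz.

The S-polynomials (S(f_1,f_2)) all reduce to 0 modulo the current basis, so we have a Gröbner basis.

G = {x + y - 1, yz - y}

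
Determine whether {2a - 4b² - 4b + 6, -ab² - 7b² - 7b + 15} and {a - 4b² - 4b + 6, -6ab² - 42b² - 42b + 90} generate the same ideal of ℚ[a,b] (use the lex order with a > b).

No, the ideals differ.

Two ideals are equal iff their reduced Gröbner bases coincide (the reduced basis is unique for a fixed ordering).
Buchberger on the first generating set:
f_1 = 2a - 4b² - 4b + 6, LT = a.
f_2 = -ab² - 7b² - 7b + 15, LT = ab².

S(f_1,f_2): lcm = ab². S = -2b⁴ - 2b³ - 4b² - 7b + 15.
  reduce S modulo (f_1, f_2):
  remainder -2b⁴ - 2b³ - 4b² - 7b + 15 ≠ 0; add g_3 = -2b⁴ - 2b³ - 4b² - 7b + 15 to the basis.

The other S-polynomials (S(f_1,g_3), S(f_2,g_3)) all reduce to 0 modulo the current basis, so we have a Gröbner basis.
Inter-reduce: drop elements whose leading term is divisible by another's, tail-reduce, and make monic.
Reduced Gröbner basis: {a - 2b² - 2b + 3, b⁴ + b³ + 2b² + 7/2b - 15/2}.

Buchberger on the second generating set:
h_1 = a - 4b² - 4b + 6, LT = a.
h_2 = -6ab² - 42b² - 42b + 90, LT = ab².

S(h_1,h_2): lcm = ab². S = -4b⁴ - 4b³ - b² - 7b + 15.
  reduce S modulo (h_1, h_2):
  remainder -4b⁴ - 4b³ - b² - 7b + 15 ≠ 0; add k_3 = -4b⁴ - 4b³ - b² - 7b + 15 to the basis.

The other S-polynomials (S(h_1,k_3), S(h_2,k_3)) all reduce to 0 modulo the current basis, so we have a Gröbner basis.
Inter-reduce: drop elements whose leading term is divisible by another's, tail-reduce, and make monic.
Reduced Gröbner basis: {a - 4b² - 4b + 6, b⁴ + b³ + ¼b² + 7/4b - 15/4}.

These differ, so the ideals are not equal.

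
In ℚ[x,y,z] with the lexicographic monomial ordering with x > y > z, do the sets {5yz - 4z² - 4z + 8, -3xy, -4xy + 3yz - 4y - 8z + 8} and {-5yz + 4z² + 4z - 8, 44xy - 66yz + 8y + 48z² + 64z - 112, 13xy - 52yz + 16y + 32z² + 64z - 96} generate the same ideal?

Two ideals are equal iff their reduced Gröbner bases coincide (the reduced basis is unique for a fixed ordering).
Buchberger on the first generating set:
f_1 = 5yz - 4z² - 4z + 8, LT = yz.
f_2 = -3xy, LT = xy.
f_3 = -4xy + 3yz - 4y - 8z + 8, LT = xy.

S(f_1,f_2): lcm = xyz. S = -⅘xz² - ⅘xz + 8/5x.
  leading term xz²: no divisor's leading term divides it; move -⅘xz² to the remainder.
  leading term xz: no divisor's leading term divides it; move -⅘xz to the remainder.
  leading term x: no divisor's leading term divides it; move 8/5x to the remainder.
  remainder -⅘xz² - ⅘xz + 8/5x ≠ 0; add g_4 = -⅘xz² - ⅘xz + 8/5x to the basis.

S(f_1,f_3): lcm = xyz. S = -⅘xz² - ⅘xz + 8/5x + ¾yz² - yz - 2z² + 2z.
  leading term xz²: subtract (1)·g_4 from -⅘xz² - ⅘xz + 8/5x + ¾yz² - yz - 2z² + 2z → ¾yz² - yz - 2z² + 2z
  leading term yz²: subtract (3/20z)·f_1 from ¾yz² - yz - 2z² + 2z → -yz + ⅗z³ - 7/5z² + ⅘z
  leading term yz: subtract (-⅕)·f_1 from -yz + ⅗z³ - 7/5z² + ⅘z → ⅗z³ - 11/5z² + 8/5
  leading term z³: no divisor's leading term divides it; move ⅗z³ to the remainder.
  leading term z²: no divisor's leading term divides it; move -11/5z² to the remainder.
  leading term 1: no divisor's leading term divides it; move 8/5 to the remainder.
  remainder ⅗z³ - 11/5z² + 8/5 ≠ 0; add g_5 = ⅗z³ - 11/5z² + 8/5 to the basis.

S(f_2,f_3): lcm = xy. S = ¾yz - y - 2z + 2.
  leading term yz: subtract (3/20)·f_1 from ¾yz - y - 2z + 2 → -y + ⅗z² - 7/5z + ⅘
  leading term y: no divisor's leading term divides it; move -y to the remainder.
  leading term z²: no divisor's leading term divides it; move ⅗z² to the remainder.
  leading term z: no divisor's leading term divides it; move -7/5z to the remainder.
  leading term 1: no divisor's leading term divides it; move ⅘ to the remainder.
  remainder -y + ⅗z² - 7/5z + ⅘ ≠ 0; add g_6 = -y + ⅗z² - 7/5z + ⅘ to the basis.

S(g_4,g_5): lcm = xz³. S = 14/3xz² - 2xz - 8/3x.
  leading term xz²: subtract (-35/6)·g_4 from 14/3xz² - 2xz - 8/3x → -20/3xz + 20/3x
  leading term xz: no divisor's leading term divides it; move -20/3xz to the remainder.
  leading term x: no divisor's leading term divides it; move 20/3x to the remainder.
  remainder -20/3xz + 20/3x ≠ 0; add g_7 = -20/3xz + 20/3x to the basis.

The other S-polynomials (S(f_1,g_4), S(f_2,g_4), S(f_3,g_4), S(f_1,g_5), S(f_2,g_5), S(f_3,g_5), S(f_1,g_6), S(f_2,g_6), S(f_3,g_6), S(g_4,g_6), S(g_5,g_6), S(f_1,g_7), S(f_2,g_7), S(f_3,g_7), S(g_4,g_7), S(g_5,g_7), S(g_6,g_7)) all reduce to 0 modulo the current basis, so we have a Gröbner basis.
Inter-reduce: drop elements whose leading term is divisible by another's, tail-reduce, and make monic.
Reduced Gröbner basis: {xz - x, y - ⅗z² + 7/5z - ⅘, z³ - 11/3z² + 8/3}.

Buchberger on the second generating set:
h_1 = -5yz + 4z² + 4z - 8, LT = yz.
h_2 = 44xy - 66yz + 8y + 48z² + 64z - 112, LT = xy.
h_3 = 13xy - 52yz + 16y + 32z² + 64z - 96, LT = xy.

S(h_1,h_2): lcm = xyz. S = -⅘xz² - ⅘xz + 8/5x + 3/2yz² - 2/11yz - 12/11z³ - 16/11z² + 28/11z.
  leading term xz²: no divisor's leading term divides it; move -⅘xz² to the remainder.
  leading term xz: no divisor's leading term divides it; move -⅘xz to the remainder.
  leading term x: no divisor's leading term divides it; move 8/5x to the remainder.
  leading term yz²: subtract (-3/10z)·h_1 from 3/2yz² - 2/11yz - 12/11z³ - 16/11z² + 28/11z → -2/11yz + 6/55z³ - 14/55z² + 8/55z
  leading term yz: subtract (2/55)·h_1 from -2/11yz + 6/55z³ - 14/55z² + 8/55z → 6/55z³ - ⅖z² + 16/55
  leading term z³: no divisor's leading term divides it; move 6/55z³ to the remainder.
  leading term z²: no divisor's leading term divides it; move -⅖z² to the remainder.
  leading term 1: no divisor's leading term divides it; move 16/55 to the remainder.
  remainder -⅘xz² - ⅘xz + 8/5x + 6/55z³ - ⅖z² + 16/55 ≠ 0; add k_4 = -⅘xz² - ⅘xz + 8/5x + 6/55z³ - ⅖z² + 16/55 to the basis.

S(h_1,h_3): lcm = xyz. S = -⅘xz² - ⅘xz + 8/5x + 4yz² - 16/13yz - 32/13z³ - 64/13z² + 96/13z.
  leading term xz²: subtract (1)·k_4 from -⅘xz² - ⅘xz + 8/5x + 4yz² - 16/13yz - 32/13z³ - 64/13z² + 96/13z → 4yz² - 16/13yz - 1838/715z³ - 294/65z² + 96/13z - 16/55
  leading term yz²: subtract (-⅘z)·h_1 from 4yz² - 16/13yz - 1838/715z³ - 294/65z² + 96/13z - 16/55 → -16/13yz + 90/143z³ - 86/65z² + 64/65z - 16/55
  leading term yz: subtract (16/65)·h_1 from -16/13yz + 90/143z³ - 86/65z² + 64/65z - 16/55 → 90/143z³ - 30/13z² + 240/143
  leading term z³: no divisor's leading term divides it; move 90/143z³ to the remainder.
  leading term z²: no divisor's leading term divides it; move -30/13z² to the remainder.
  leading term 1: no divisor's leading term divides it; move 240/143 to the remainder.
  remainder 90/143z³ - 30/13z² + 240/143 ≠ 0; add k_5 = 90/143z³ - 30/13z² + 240/143 to the basis.

S(h_2,h_3): lcm = xy. S = 5/2yz - 150/143y - 196/143z² - 496/143z + 692/143.
  leading term yz: subtract (-½)·h_1 from 5/2yz - 150/143y - 196/143z² - 496/143z + 692/143 → -150/143y + 90/143z² - 210/143z + 120/143
  leading term y: no divisor's leading term divides it; move -150/143y to the remainder.
  leading term z²: no divisor's leading term divides it; move 90/143z² to the remainder.
  leading term z: no divisor's leading term divides it; move -210/143z to the remainder.
  leading term 1: no divisor's leading term divides it; move 120/143 to the remainder.
  remainder -150/143y + 90/143z² - 210/143z + 120/143 ≠ 0; add k_6 = -150/143y + 90/143z² - 210/143z + 120/143 to the basis.

S(k_4,k_5): lcm = xz³. S = 14/3xz² - 2xz - 8/3x - 3/22z⁴ + ½z³ - 4/11z.
  leading term xz²: subtract (-35/6)·k_4 from 14/3xz² - 2xz - 8/3x - 3/22z⁴ + ½z³ - 4/11z → -20/3xz + 20/3x - 3/22z⁴ + 25/22z³ - 7/3z² - 4/11z + 56/33
  leading term xz: no divisor's leading term divides it; move -20/3xz to the remainder.
  leading term x: no divisor's leading term divides it; move 20/3x to the remainder.
  leading term z⁴: subtract (-13/60z)·k_5 from -3/22z⁴ + 25/22z³ - 7/3z² - 4/11z + 56/33 → 7/11z³ - 7/3z² + 56/33
  leading term z³: subtract (91/90)·k_5 from 7/11z³ - 7/3z² + 56/33 → 0
  remainder -20/3xz + 20/3x ≠ 0; add k_7 = -20/3xz + 20/3x to the basis.

The other S-polynomials (S(h_1,k_4), S(h_2,k_4), S(h_3,k_4), S(h_1,k_5), S(h_2,k_5), S(h_3,k_5), S(h_1,k_6), S(h_2,k_6), S(h_3,k_6), S(k_4,k_6), S(k_5,k_6), S(h_1,k_7), S(h_2,k_7), S(h_3,k_7), S(k_4,k_7), S(k_5,k_7), S(k_6,k_7)) all reduce to 0 modulo the current basis, so we have a Gröbner basis.
Inter-reduce: drop elements whose leading term is divisible by another's, tail-reduce, and make monic.
Reduced Gröbner basis: {xz - x, y - ⅗z² + 7/5z - ⅘, z³ - 11/3z² + 8/3}.

The two bases agree; hence the ideals are identical.

Yes, the ideals are equal.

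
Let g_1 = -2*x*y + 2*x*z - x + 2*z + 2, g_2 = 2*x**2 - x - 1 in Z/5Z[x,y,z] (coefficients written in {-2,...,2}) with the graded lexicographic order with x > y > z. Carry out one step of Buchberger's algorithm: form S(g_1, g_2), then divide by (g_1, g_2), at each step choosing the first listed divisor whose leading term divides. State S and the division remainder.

lcm(LM(g_1), LM(g_2)) = x**2*y.
S = (lcm/LT(g_1))·g_1 − (lcm/LT(g_2))·g_2 = -x**2*z - 2*x**2 - 2*x*y - x*z - x - 2*y.
Reduce S modulo (g_1, g_2) in that order:
  leading term x**2*z: subtract (2*z)·g_2 from -x**2*z - 2*x**2 - 2*x*y - x*z - x - 2*y → -2*x**2 - 2*x*y + x*z - x - 2*y + 2*z
  leading term x**2: subtract (-1)·g_2 from -2*x**2 - 2*x*y + x*z - x - 2*y + 2*z → -2*x*y + x*z - 2*x - 2*y + 2*z - 1
  leading term x*y: subtract (1)·g_1 from -2*x*y + x*z - 2*x - 2*y + 2*z - 1 → -x*z - x - 2*y + 2
  leading term x*z: no divisor's leading term divides it; move -x*z to the remainder.
  leading term x: no divisor's leading term divides it; move -x to the remainder.
  leading term y: no divisor's leading term divides it; move -2*y to the remainder.
  leading term 1: no divisor's leading term divides it; move 2 to the remainder.
The remainder -x*z - x - 2*y + 2 is nonzero, so it would be added as the next basis element.

S(g_1, g_2) = -x**2*z - 2*x**2 - 2*x*y - x*z - x - 2*y; remainder on division = -x*z - x - 2*y + 2.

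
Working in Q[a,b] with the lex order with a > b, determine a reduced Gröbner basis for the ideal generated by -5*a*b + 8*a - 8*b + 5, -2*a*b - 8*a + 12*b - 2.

Buchberger's algorithm terminates because the ascending chain of leading-term ideals stabilizes.

f_1 = -5*a*b + 8*a - 8*b + 5, LT = a*b.
f_2 = -2*a*b - 8*a + 12*b - 2, LT = a*b.

S(f_1,f_2): lcm = a*b. S = -28/5*a + 38/5*b - 2.
  leading term a: no divisor's leading term divides it; move -28/5*a to the remainder.
  leading term b: no divisor's leading term divides it; move 38/5*b to the remainder.
  leading term 1: no divisor's leading term divides it; move -2 to the remainder.
  remainder -28/5*a + 38/5*b - 2 ≠ 0; add g_3 = -28/5*a + 38/5*b - 2 to the basis.

S(f_1,g_3): lcm = a*b. S = -8/5*a + 19/14*b**2 + 87/70*b - 1.
  leading term a: subtract (2/7)·g_3 from -8/5*a + 19/14*b**2 + 87/70*b - 1 → 19/14*b**2 - 13/14*b - 3/7
  leading term b**2: no divisor's leading term divides it; move 19/14*b**2 to the remainder.
  leading term b: no divisor's leading term divides it; move -13/14*b to the remainder.
  leading term 1: no divisor's leading term divides it; move -3/7 to the remainder.
  remainder 19/14*b**2 - 13/14*b - 3/7 ≠ 0; add g_4 = 19/14*b**2 - 13/14*b - 3/7 to the basis.

The other S-polynomials (S(f_2,g_3), S(f_1,g_4), S(f_2,g_4), S(g_3,g_4)) all reduce to 0 modulo the current basis, so we have a Gröbner basis.
Inter-reduce: drop elements whose leading term is divisible by another's, tail-reduce, and make monic.

G = {a - 19/14*b + 5/14, b**2 - 13/19*b - 6/19}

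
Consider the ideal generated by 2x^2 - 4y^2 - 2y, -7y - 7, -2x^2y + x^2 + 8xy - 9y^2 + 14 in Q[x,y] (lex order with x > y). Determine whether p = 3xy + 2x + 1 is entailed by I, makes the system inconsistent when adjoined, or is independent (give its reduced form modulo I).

First compute the reduced Gröbner basis of I by Buchberger's algorithm.
f_1 = 2x^2 - 4y^2 - 2y, LT = x^2.
f_2 = -7y - 7, LT = y.
f_3 = -2x^2y + x^2 + 8xy - 9y^2 + 14, LT = x^2y.

S(f_1,f_3): lcm = x^2y. S = 1/2x^2 + 4xy - 2y^3 - 11/2y^2 + 7.
  leading term x^2: subtract (1/4)·f_1 from 1/2x^2 + 4xy - 2y^3 - 11/2y^2 + 7 → 4xy - 2y^3 - 9/2y^2 + 1/2y + 7
  leading term xy: subtract (-4/7x)·f_2 from 4xy - 2y^3 - 9/2y^2 + 1/2y + 7 → -4x - 2y^3 - 9/2y^2 + 1/2y + 7
  leading term x: no divisor's leading term divides it; move -4x to the remainder.
  leading term y^3: subtract (2/7y^2)·f_2 from -2y^3 - 9/2y^2 + 1/2y + 7 → -5/2y^2 + 1/2y + 7
  leading term y^2: subtract (5/14y)·f_2 from -5/2y^2 + 1/2y + 7 → 3y + 7
  leading term y: subtract (-3/7)·f_2 from 3y + 7 → 4
  leading term 1: no divisor's leading term divides it; move 4 to the remainder.
  remainder -4x + 4 ≠ 0; add h_4 = -4x + 4 to the basis.

The other S-polynomials (S(f_1,f_2), S(f_2,f_3), S(f_1,h_4), S(f_2,h_4), S(f_3,h_4)) all reduce to 0 modulo the current basis, so we have a Gröbner basis.
Inter-reduce: drop elements whose leading term is divisible by another's, tail-reduce, and make monic.
Reduced Gröbner basis: {x - 1, y + 1}.
Label its elements g_1 = x - 1, g_2 = y + 1.

Reduce p = 3xy + 2x + 1 modulo G:
  leading term xy: subtract (3y)·g_1 from 3xy + 2x + 1 → 2x + 3y + 1
  leading term x: subtract (2)·g_1 from 2x + 3y + 1 → 3y + 3
  leading term y: subtract (3)·g_2 from 3y + 3 → 0
  normal form = 0.
Since the normal form is 0, p ∈ I.

3xy + 2x + 1 lies in I (it reduces to 0).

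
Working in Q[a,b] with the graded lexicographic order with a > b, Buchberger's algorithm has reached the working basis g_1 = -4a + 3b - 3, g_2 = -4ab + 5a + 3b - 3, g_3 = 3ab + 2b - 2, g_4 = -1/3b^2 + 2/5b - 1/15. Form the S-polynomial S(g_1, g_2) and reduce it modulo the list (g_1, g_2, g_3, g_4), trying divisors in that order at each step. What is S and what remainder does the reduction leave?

lcm(LM(g_1), LM(g_2)) = ab.
S = (lcm/LT(g_1))·g_1 − (lcm/LT(g_2))·g_2 = -3/4b^2 + 5/4a + 3/2b - 3/4.
Reduce S modulo (g_1, g_2, g_3, g_4) in that order:
  leading term b^2: subtract (9/4)·g_4 from -3/4b^2 + 5/4a + 3/2b - 3/4 → 5/4a + 3/5b - 3/5
  leading term a: subtract (-5/16)·g_1 from 5/4a + 3/5b - 3/5 → 123/80b - 123/80
  leading term b: no divisor's leading term divides it; move 123/80b to the remainder.
  leading term 1: no divisor's leading term divides it; move -123/80 to the remainder.
The remainder 123/80b - 123/80 is nonzero, so it would be added as the next basis element.

S(g_1, g_2) = -3/4b^2 + 5/4a + 3/2b - 3/4; remainder on division = 123/80b - 123/80.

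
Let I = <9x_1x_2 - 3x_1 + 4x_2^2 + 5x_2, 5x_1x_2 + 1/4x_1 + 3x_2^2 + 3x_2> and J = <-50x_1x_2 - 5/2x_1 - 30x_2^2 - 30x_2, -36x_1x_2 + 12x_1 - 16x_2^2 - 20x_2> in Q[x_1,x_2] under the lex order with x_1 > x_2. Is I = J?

Two ideals are equal iff their reduced Gröbner bases coincide (the reduced basis is unique for a fixed ordering).
Buchberger on the first generating set:
f_1 = 9x_1x_2 - 3x_1 + 4x_2^2 + 5x_2, LT = x_1x_2.
f_2 = 5x_1x_2 + 1/4x_1 + 3x_2^2 + 3x_2, LT = x_1x_2.

S(f_1,f_2): lcm = x_1x_2. S = -23/60x_1 - 7/45x_2^2 - 2/45x_2.
  leading term x_1: no divisor's leading term divides it; move -23/60x_1 to the remainder.
  leading term x_2^2: no divisor's leading term divides it; move -7/45x_2^2 to the remainder.
  leading term x_2: no divisor's leading term divides it; move -2/45x_2 to the remainder.
  remainder -23/60x_1 - 7/45x_2^2 - 2/45x_2 ≠ 0; add g_3 = -23/60x_1 - 7/45x_2^2 - 2/45x_2 to the basis.

S(f_1,g_3): lcm = x_1x_2. S = -1/3x_1 - 28/69x_2^3 + 68/207x_2^2 + 5/9x_2.
  leading term x_1: subtract (20/23)·g_3 from -1/3x_1 - 28/69x_2^3 + 68/207x_2^2 + 5/9x_2 → -28/69x_2^3 + 32/69x_2^2 + 41/69x_2
  leading term x_2^3: no divisor's leading term divides it; move -28/69x_2^3 to the remainder.
  leading term x_2^2: no divisor's leading term divides it; move 32/69x_2^2 to the remainder.
  leading term x_2: no divisor's leading term divides it; move 41/69x_2 to the remainder.
  remainder -28/69x_2^3 + 32/69x_2^2 + 41/69x_2 ≠ 0; add g_4 = -28/69x_2^3 + 32/69x_2^2 + 41/69x_2 to the basis.

The other S-polynomials (S(f_2,g_3), S(f_1,g_4), S(f_2,g_4), S(g_3,g_4)) all reduce to 0 modulo the current basis, so we have a Gröbner basis.
Inter-reduce: drop elements whose leading term is divisible by another's, tail-reduce, and make monic.
Reduced Gröbner basis: {x_1 + 28/69x_2^2 + 8/69x_2, x_2^3 - 8/7x_2^2 - 41/28x_2}.

Buchberger on the second generating set:
h_1 = -50x_1x_2 - 5/2x_1 - 30x_2^2 - 30x_2, LT = x_1x_2.
h_2 = -36x_1x_2 + 12x_1 - 16x_2^2 - 20x_2, LT = x_1x_2.

S(h_1,h_2): lcm = x_1x_2. S = 23/60x_1 + 7/45x_2^2 + 2/45x_2.
  leading term x_1: no divisor's leading term divides it; move 23/60x_1 to the remainder.
  leading term x_2^2: no divisor's leading term divides it; move 7/45x_2^2 to the remainder.
  leading term x_2: no divisor's leading term divides it; move 2/45x_2 to the remainder.
  remainder 23/60x_1 + 7/45x_2^2 + 2/45x_2 ≠ 0; add k_3 = 23/60x_1 + 7/45x_2^2 + 2/45x_2 to the basis.

S(h_1,k_3): lcm = x_1x_2. S = 1/20x_1 - 28/69x_2^3 + 167/345x_2^2 + 3/5x_2.
  leading term x_1: subtract (3/23)·k_3 from 1/20x_1 - 28/69x_2^3 + 167/345x_2^2 + 3/5x_2 → -28/69x_2^3 + 32/69x_2^2 + 41/69x_2
  leading term x_2^3: no divisor's leading term divides it; move -28/69x_2^3 to the remainder.
  leading term x_2^2: no divisor's leading term divides it; move 32/69x_2^2 to the remainder.
  leading term x_2: no divisor's leading term divides it; move 41/69x_2 to the remainder.
  remainder -28/69x_2^3 + 32/69x_2^2 + 41/69x_2 ≠ 0; add k_4 = -28/69x_2^3 + 32/69x_2^2 + 41/69x_2 to the basis.

The other S-polynomials (S(h_2,k_3), S(h_1,k_4), S(h_2,k_4), S(k_3,k_4)) all reduce to 0 modulo the current basis, so we have a Gröbner basis.
Inter-reduce: drop elements whose leading term is divisible by another's, tail-reduce, and make monic.
Reduced Gröbner basis: {x_1 + 28/69x_2^2 + 8/69x_2, x_2^3 - 8/7x_2^2 - 41/28x_2}.

Same reduced basis, so the two generating sets span the same ideal.

Yes, the ideals are equal.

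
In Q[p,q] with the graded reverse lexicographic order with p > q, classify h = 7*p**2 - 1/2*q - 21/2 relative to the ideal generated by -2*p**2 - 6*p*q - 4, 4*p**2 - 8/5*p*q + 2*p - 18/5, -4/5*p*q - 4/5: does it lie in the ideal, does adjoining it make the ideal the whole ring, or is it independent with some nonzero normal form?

First compute the reduced Gröbner basis of I by Buchberger's algorithm.
f_1 = -2*p**2 - 6*p*q - 4, LT = p**2.
f_2 = 4*p**2 - 8/5*p*q + 2*p - 18/5, LT = p**2.
f_3 = -4/5*p*q - 4/5, LT = p*q.

S(f_1,f_2): lcm = p**2. S = 17/5*p*q - 1/2*p + 29/10.
  leading term p*q: subtract (-17/4)·f_3 from 17/5*p*q - 1/2*p + 29/10 → -1/2*p - 1/2
  leading term p: no divisor's leading term divides it; move -1/2*p to the remainder.
  leading term 1: no divisor's leading term divides it; move -1/2 to the remainder.
  remainder -1/2*p - 1/2 ≠ 0; add k_4 = -1/2*p - 1/2 to the basis.

S(f_1,f_3): lcm = p**2*q. S = 3*p*q**2 - p + 2*q.
  leading term p*q**2: subtract (-15/4*q)·f_3 from 3*p*q**2 - p + 2*q → -p - q
  leading term p: subtract (2)·k_4 from -p - q → -q + 1
  leading term q: no divisor's leading term divides it; move -q to the remainder.
  leading term 1: no divisor's leading term divides it; move 1 to the remainder.
  remainder -q + 1 ≠ 0; add k_5 = -q + 1 to the basis.

The other S-polynomials (S(f_2,f_3), S(f_1,k_4), S(f_2,k_4), S(f_3,k_4), S(f_1,k_5), S(f_2,k_5), S(f_3,k_5), S(k_4,k_5)) all reduce to 0 modulo the current basis, so we have a Gröbner basis.
Inter-reduce: drop elements whose leading term is divisible by another's, tail-reduce, and make monic.
Reduced Gröbner basis: {p + 1, q - 1}.
Label its elements g_1 = p + 1, g_2 = q - 1.

Reduce h = 7*p**2 - 1/2*q - 21/2 modulo G:
  leading term p**2: subtract (7*p)·g_1 from 7*p**2 - 1/2*q - 21/2 → -7*p - 1/2*q - 21/2
  leading term p: subtract (-7)·g_1 from -7*p - 1/2*q - 21/2 → -1/2*q - 7/2
  leading term q: subtract (-1/2)·g_2 from -1/2*q - 7/2 → -4
  leading term 1: no divisor's leading term divides it; move -4 to the remainder.
  normal form = -4.
The normal form is nonzero, so h ∉ I. Since h minus its normal form lies in I, I + (h) = I + (r) where r = -4; decide whether this ideal is the whole ring.
Here r = -4 is a nonzero constant, hence a unit: 1 ∈ I + (h), the Gröbner basis of I + (h) is {1}, and the enlarged system has no common solution — adjoining h is inconsistent.

Ideal membership is decidable via reduction modulo a Gröbner basis.

Adjoining 7*p**2 - 1/2*q - 21/2 makes the ideal the whole ring: the system is inconsistent.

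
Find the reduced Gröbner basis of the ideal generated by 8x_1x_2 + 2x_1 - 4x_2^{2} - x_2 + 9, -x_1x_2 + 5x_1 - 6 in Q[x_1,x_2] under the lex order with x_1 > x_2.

f_1 = 8x_1x_2 + 2x_1 - 4x_2^{2} - x_2 + 9, LT = x_1x_2.
f_2 = -x_1x_2 + 5x_1 - 6, LT = x_1x_2.

S(f_1,f_2): lcm = x_1x_2. S = \tfrac{21}{4}x_1 - \tfrac{1}{2}x_2^{2} - \tfrac{1}{8}x_2 - \tfrac{39}{8}.
  reduce S modulo (f_1, f_2):
  remainder \tfrac{21}{4}x_1 - \tfrac{1}{2}x_2^{2} - \tfrac{1}{8}x_2 - \tfrac{39}{8} ≠ 0; add g_3 = \tfrac{21}{4}x_1 - \tfrac{1}{2}x_2^{2} - \tfrac{1}{8}x_2 - \tfrac{39}{8} to the basis.

S(f_1,g_3): lcm = x_1x_2. S = \tfrac{1}{4}x_1 + \tfrac{2}{21}x_2^{3} - \tfrac{10}{21}x_2^{2} + \tfrac{45}{56}x_2 + \tfrac{9}{8}.
  reduce S modulo (f_1, f_2, g_3):
  remainder \tfrac{2}{21}x_2^{3} - \tfrac{19}{42}x_2^{2} + \tfrac{17}{21}x_2 + \tfrac{19}{14} ≠ 0; add g_4 = \tfrac{2}{21}x_2^{3} - \tfrac{19}{42}x_2^{2} + \tfrac{17}{21}x_2 + \tfrac{19}{14} to the basis.

The other S-polynomials (S(f_2,g_3), S(f_1,g_4), S(f_2,g_4), S(g_3,g_4)) all reduce to 0 modulo the current basis, so we have a Gröbner basis.
Inter-reduce: drop elements whose leading term is divisible by another's, tail-reduce, and make monic.

G = {x_1 - \tfrac{2}{21}x_2^{2} - \tfrac{1}{42}x_2 - \tfrac{13}{14}, x_2^{3} - \tfrac{19}{4}x_2^{2} + \tfrac{17}{2}x_2 + \tfrac{57}{4}}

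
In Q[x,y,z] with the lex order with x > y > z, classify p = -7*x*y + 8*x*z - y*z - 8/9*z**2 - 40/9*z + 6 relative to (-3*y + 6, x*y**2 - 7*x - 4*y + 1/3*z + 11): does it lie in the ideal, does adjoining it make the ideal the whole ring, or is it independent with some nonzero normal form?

First compute the reduced Gröbner basis of I by Buchberger's algorithm.
f_1 = -3*y + 6, LT = y.
f_2 = x*y**2 - 7*x - 4*y + 1/3*z + 11, LT = x*y**2.

S(f_1,f_2): lcm = x*y**2. S = -2*x*y + 7*x + 4*y - 1/3*z - 11.
  leading term x*y: subtract (2/3*x)·f_1 from -2*x*y + 7*x + 4*y - 1/3*z - 11 → 3*x + 4*y - 1/3*z - 11
  leading term x: no divisor's leading term divides it; move 3*x to the remainder.
  leading term y: subtract (-4/3)·f_1 from 4*y - 1/3*z - 11 → -1/3*z - 3
  leading term z: no divisor's leading term divides it; move -1/3*z to the remainder.
  leading term 1: no divisor's leading term divides it; move -3 to the remainder.
  remainder 3*x - 1/3*z - 3 ≠ 0; add h_3 = 3*x - 1/3*z - 3 to the basis.

The other S-polynomials (S(f_1,h_3), S(f_2,h_3)) all reduce to 0 modulo the current basis, so we have a Gröbner basis.
Inter-reduce: drop elements whose leading term is divisible by another's, tail-reduce, and make monic.
Reduced Gröbner basis: {x - 1/9*z - 1, y - 2}.
Label its elements g_1 = x - 1/9*z - 1, g_2 = y - 2.

Reduce p = -7*x*y + 8*x*z - y*z - 8/9*z**2 - 40/9*z + 6 modulo G:
  leading term x*y: subtract (-7*y)·g_1 from -7*x*y + 8*x*z - y*z - 8/9*z**2 - 40/9*z + 6 → 8*x*z - 16/9*y*z - 7*y - 8/9*z**2 - 40/9*z + 6
  leading term x*z: subtract (8*z)·g_1 from 8*x*z - 16/9*y*z - 7*y - 8/9*z**2 - 40/9*z + 6 → -16/9*y*z - 7*y + 32/9*z + 6
  leading term y*z: subtract (-16/9*z)·g_2 from -16/9*y*z - 7*y + 32/9*z + 6 → -7*y + 6
  leading term y: subtract (-7)·g_2 from -7*y + 6 → -8
  leading term 1: no divisor's leading term divides it; move -8 to the remainder.
  normal form = -8.
The normal form is nonzero, so p ∉ I. Since p minus its normal form lies in I, I + (p) = I + (r) where r = -8; decide whether this ideal is the whole ring.
Here r = -8 is a nonzero constant, hence a unit: 1 ∈ I + (p), the Gröbner basis of I + (p) is {1}, and the enlarged system has no common solution — adjoining p is inconsistent.

The remainder on division by a Gröbner basis is unique — it is the normal form.

Adjoining -7*x*y + 8*x*z - y*z - 8/9*z**2 - 40/9*z + 6 makes the ideal the whole ring: the system is inconsistent.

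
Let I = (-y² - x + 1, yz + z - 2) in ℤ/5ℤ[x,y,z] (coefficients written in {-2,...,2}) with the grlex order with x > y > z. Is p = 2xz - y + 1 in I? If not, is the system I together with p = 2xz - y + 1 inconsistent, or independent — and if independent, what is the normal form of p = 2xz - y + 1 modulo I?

2xz - y + 1 lies in I (it reduces to 0).

First compute the reduced Gröbner basis of I by Buchberger's algorithm.
f_1 = -y² - x + 1, LT = y².
f_2 = yz + z - 2, LT = yz.

S(f_1,f_2): lcm = y²z. S = xz - yz + 2y - z.
  reduce S modulo (f_1, f_2):
  remainder xz + 2y - 2 ≠ 0; add h_3 = xz + 2y - 2 to the basis.

The other S-polynomials (S(f_1,h_3), S(f_2,h_3)) all reduce to 0 modulo the current basis, so we have a Gröbner basis.
Inter-reduce: drop elements whose leading term is divisible by another's, tail-reduce, and make monic.
Reduced Gröbner basis: {xz + 2y - 2, y² + x - 1, yz + z - 2}.
Label its elements g_1 = xz + 2y - 2, g_2 = y² + x - 1, g_3 = yz + z - 2.

Reduce p = 2xz - y + 1 modulo G:
  leading term xz: subtract (2)·g_1 from 2xz - y + 1 → 0
  normal form = 0.
Since the normal form is 0, p ∈ I.

Ideal membership is decidable via reduction modulo a Gröbner basis.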